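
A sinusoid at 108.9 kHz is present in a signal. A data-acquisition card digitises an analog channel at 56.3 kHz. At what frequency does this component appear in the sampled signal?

3.7 kHz

108.9 kHz mod fs = 52.6 kHz.
52.6 kHz > fs/2 = 28.15 kHz, folds to fs − 52.6 kHz = 3.7 kHz.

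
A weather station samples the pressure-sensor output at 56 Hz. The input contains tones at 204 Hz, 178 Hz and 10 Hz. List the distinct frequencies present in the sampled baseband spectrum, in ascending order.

10 Hz, 20 Hz

fs/2 = 28 Hz.
204 Hz mod fs = 36 Hz.
36 Hz > fs/2 = 28 Hz, folds to fs − 36 Hz = 20 Hz.
178 Hz mod fs = 10 Hz.
10 Hz ≤ fs/2 = 28 Hz, appears at 10 Hz.
10 Hz ≤ fs/2 = 28 Hz, passes unchanged.
Distinct values: {10 Hz, 20 Hz}.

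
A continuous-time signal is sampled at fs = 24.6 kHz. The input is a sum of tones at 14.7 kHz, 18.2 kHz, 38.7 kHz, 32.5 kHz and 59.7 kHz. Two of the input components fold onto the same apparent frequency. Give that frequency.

fs/2 = 12.3 kHz.
14.7 kHz > fs/2 = 12.3 kHz, folds to fs − 14.7 kHz = 9.9 kHz.
18.2 kHz > fs/2 = 12.3 kHz, folds to fs − 18.2 kHz = 6.4 kHz.
38.7 kHz mod fs = 14.1 kHz.
14.1 kHz > fs/2 = 12.3 kHz, folds to fs − 14.1 kHz = 10.5 kHz.
32.5 kHz mod fs = 7.9 kHz.
7.9 kHz ≤ fs/2 = 12.3 kHz, appears at 7.9 kHz.
59.7 kHz mod fs = 10.5 kHz.
10.5 kHz ≤ fs/2 = 12.3 kHz, appears at 10.5 kHz.
38.7 kHz and 59.7 kHz both map to 10.5 kHz.

10.5 kHz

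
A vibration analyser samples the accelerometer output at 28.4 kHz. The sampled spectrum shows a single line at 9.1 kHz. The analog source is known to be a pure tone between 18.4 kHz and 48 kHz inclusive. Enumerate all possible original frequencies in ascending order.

19.3 kHz, 37.5 kHz, 47.7 kHz

Frequencies that alias to 9.1 kHz are k·fs ± 9.1 kHz for integer k ≥ 0.
k=0: 9.1 kHz.
k=1: 19.3 kHz, 37.5 kHz.
k=2: 47.7 kHz, 65.9 kHz.
k=3: 76.1 kHz, 94.3 kHz.
Within [18.4 kHz, 48 kHz]: 19.3 kHz, 37.5 kHz, 47.7 kHz.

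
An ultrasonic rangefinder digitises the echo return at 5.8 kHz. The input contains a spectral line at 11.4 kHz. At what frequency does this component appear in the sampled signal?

11.4 kHz mod fs = 5.6 kHz.
5.6 kHz > fs/2 = 2.9 kHz, folds to fs − 5.6 kHz = 0.2 kHz.

0.2 kHz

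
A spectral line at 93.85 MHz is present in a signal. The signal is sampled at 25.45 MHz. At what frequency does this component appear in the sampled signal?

93.85 MHz mod fs = 17.5 MHz.
17.5 MHz > fs/2 = 12.725 MHz, folds to fs − 17.5 MHz = 7.95 MHz.

7.95 MHz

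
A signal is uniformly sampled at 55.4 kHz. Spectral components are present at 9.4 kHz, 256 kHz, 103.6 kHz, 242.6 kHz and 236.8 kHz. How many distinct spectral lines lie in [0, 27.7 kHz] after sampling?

4

fs/2 = 27.7 kHz.
9.4 kHz ≤ fs/2 = 27.7 kHz, passes unchanged.
256 kHz mod fs = 34.4 kHz.
34.4 kHz > fs/2 = 27.7 kHz, folds to fs − 34.4 kHz = 21 kHz.
103.6 kHz mod fs = 48.2 kHz.
48.2 kHz > fs/2 = 27.7 kHz, folds to fs − 48.2 kHz = 7.2 kHz.
242.6 kHz mod fs = 21 kHz.
21 kHz ≤ fs/2 = 27.7 kHz, appears at 21 kHz.
236.8 kHz mod fs = 15.2 kHz.
15.2 kHz ≤ fs/2 = 27.7 kHz, appears at 15.2 kHz.
Distinct values: {7.2 kHz, 9.4 kHz, 15.2 kHz, 21 kHz} → 4.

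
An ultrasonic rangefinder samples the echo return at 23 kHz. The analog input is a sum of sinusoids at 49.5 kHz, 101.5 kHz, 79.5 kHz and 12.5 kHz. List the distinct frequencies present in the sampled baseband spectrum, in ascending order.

fs/2 = 11.5 kHz.
49.5 kHz mod fs = 3.5 kHz.
3.5 kHz ≤ fs/2 = 11.5 kHz, appears at 3.5 kHz.
101.5 kHz mod fs = 9.5 kHz.
9.5 kHz ≤ fs/2 = 11.5 kHz, appears at 9.5 kHz.
79.5 kHz mod fs = 10.5 kHz.
10.5 kHz ≤ fs/2 = 11.5 kHz, appears at 10.5 kHz.
12.5 kHz > fs/2 = 11.5 kHz, folds to fs − 12.5 kHz = 10.5 kHz.
Distinct values: {3.5 kHz, 9.5 kHz, 10.5 kHz}.

3.5 kHz, 9.5 kHz, 10.5 kHz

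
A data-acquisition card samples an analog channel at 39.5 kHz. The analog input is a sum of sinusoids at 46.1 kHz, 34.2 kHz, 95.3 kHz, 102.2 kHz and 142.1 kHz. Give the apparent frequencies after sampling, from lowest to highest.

fs/2 = 19.75 kHz.
46.1 kHz mod fs = 6.6 kHz.
6.6 kHz ≤ fs/2 = 19.75 kHz, appears at 6.6 kHz.
34.2 kHz > fs/2 = 19.75 kHz, folds to fs − 34.2 kHz = 5.3 kHz.
95.3 kHz mod fs = 16.3 kHz.
16.3 kHz ≤ fs/2 = 19.75 kHz, appears at 16.3 kHz.
102.2 kHz mod fs = 23.2 kHz.
23.2 kHz > fs/2 = 19.75 kHz, folds to fs − 23.2 kHz = 16.3 kHz.
142.1 kHz mod fs = 23.6 kHz.
23.6 kHz > fs/2 = 19.75 kHz, folds to fs − 23.6 kHz = 15.9 kHz.
Distinct values: {5.3 kHz, 6.6 kHz, 15.9 kHz, 16.3 kHz}.

5.3 kHz, 6.6 kHz, 15.9 kHz, 16.3 kHz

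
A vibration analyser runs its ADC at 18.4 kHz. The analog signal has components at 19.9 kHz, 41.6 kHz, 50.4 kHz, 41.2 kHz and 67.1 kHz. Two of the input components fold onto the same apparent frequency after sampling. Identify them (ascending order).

fs/2 = 9.2 kHz.
19.9 kHz mod fs = 1.5 kHz.
1.5 kHz ≤ fs/2 = 9.2 kHz, appears at 1.5 kHz.
41.6 kHz mod fs = 4.8 kHz.
4.8 kHz ≤ fs/2 = 9.2 kHz, appears at 4.8 kHz.
50.4 kHz mod fs = 13.6 kHz.
13.6 kHz > fs/2 = 9.2 kHz, folds to fs − 13.6 kHz = 4.8 kHz.
41.2 kHz mod fs = 4.4 kHz.
4.4 kHz ≤ fs/2 = 9.2 kHz, appears at 4.4 kHz.
67.1 kHz mod fs = 11.9 kHz.
11.9 kHz > fs/2 = 9.2 kHz, folds to fs − 11.9 kHz = 6.5 kHz.
41.6 kHz and 50.4 kHz both map to 4.8 kHz.

41.6 kHz, 50.4 kHz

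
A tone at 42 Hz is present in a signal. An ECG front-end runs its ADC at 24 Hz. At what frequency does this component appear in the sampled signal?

42 Hz mod fs = 18 Hz.
18 Hz > fs/2 = 12 Hz, folds to fs − 18 Hz = 6 Hz.

6 Hz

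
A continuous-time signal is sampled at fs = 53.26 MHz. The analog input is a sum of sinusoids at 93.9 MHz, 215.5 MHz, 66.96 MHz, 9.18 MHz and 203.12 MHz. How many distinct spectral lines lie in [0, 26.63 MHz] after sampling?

5

fs/2 = 26.63 MHz.
93.9 MHz mod fs = 40.64 MHz.
40.64 MHz > fs/2 = 26.63 MHz, folds to fs − 40.64 MHz = 12.62 MHz.
215.5 MHz mod fs = 2.46 MHz.
2.46 MHz ≤ fs/2 = 26.63 MHz, appears at 2.46 MHz.
66.96 MHz mod fs = 13.7 MHz.
13.7 MHz ≤ fs/2 = 26.63 MHz, appears at 13.7 MHz.
9.18 MHz ≤ fs/2 = 26.63 MHz, passes unchanged.
203.12 MHz mod fs = 43.34 MHz.
43.34 MHz > fs/2 = 26.63 MHz, folds to fs − 43.34 MHz = 9.92 MHz.
Distinct values: {2.46 MHz, 9.18 MHz, 9.92 MHz, 12.62 MHz, 13.7 MHz} → 5.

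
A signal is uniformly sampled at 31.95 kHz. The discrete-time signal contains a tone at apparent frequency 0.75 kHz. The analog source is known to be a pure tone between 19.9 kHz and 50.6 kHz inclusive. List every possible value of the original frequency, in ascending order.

Frequencies that alias to 0.75 kHz are k·fs ± 0.75 kHz for integer k ≥ 0.
k=0: 0.75 kHz.
k=1: 31.2 kHz, 32.7 kHz.
k=2: 63.15 kHz, 64.65 kHz.
Within [19.9 kHz, 50.6 kHz]: 31.2 kHz, 32.7 kHz.

31.2 kHz, 32.7 kHz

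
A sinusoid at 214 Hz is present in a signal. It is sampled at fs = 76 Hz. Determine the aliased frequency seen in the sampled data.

14 Hz

214 Hz mod fs = 62 Hz.
62 Hz > fs/2 = 38 Hz, folds to fs − 62 Hz = 14 Hz.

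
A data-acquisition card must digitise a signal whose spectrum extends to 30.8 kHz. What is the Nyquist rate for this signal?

Nyquist rate = 2 × 30.8 kHz = 61.6 kHz.

61.6 kHz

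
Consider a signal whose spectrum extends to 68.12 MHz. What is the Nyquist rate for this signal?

Nyquist rate = 2 × 68.12 MHz = 136.24 MHz.

136.24 MHz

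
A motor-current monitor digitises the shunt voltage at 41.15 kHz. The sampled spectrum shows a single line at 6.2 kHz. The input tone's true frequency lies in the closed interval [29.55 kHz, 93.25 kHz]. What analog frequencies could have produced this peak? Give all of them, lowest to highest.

Frequencies that alias to 6.2 kHz are k·fs ± 6.2 kHz for integer k ≥ 0.
k=0: 6.2 kHz.
k=1: 34.95 kHz, 47.35 kHz.
k=2: 76.1 kHz, 88.5 kHz.
k=3: 117.25 kHz, 129.65 kHz.
Within [29.55 kHz, 93.25 kHz]: 34.95 kHz, 47.35 kHz, 76.1 kHz, 88.5 kHz.

34.95 kHz, 47.35 kHz, 76.1 kHz, 88.5 kHz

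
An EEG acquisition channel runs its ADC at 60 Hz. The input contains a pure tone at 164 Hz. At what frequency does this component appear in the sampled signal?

16 Hz

164 Hz mod fs = 44 Hz.
44 Hz > fs/2 = 30 Hz, folds to fs − 44 Hz = 16 Hz.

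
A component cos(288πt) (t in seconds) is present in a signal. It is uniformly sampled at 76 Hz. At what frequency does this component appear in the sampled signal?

ω = 288π rad/s → f = ω/(2π) = 144 Hz.
144 Hz mod fs = 68 Hz.
68 Hz > fs/2 = 38 Hz, folds to fs − 68 Hz = 8 Hz.

8 Hz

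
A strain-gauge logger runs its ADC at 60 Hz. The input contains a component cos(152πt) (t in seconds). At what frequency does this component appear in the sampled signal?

16 Hz

ω = 152π rad/s → f = ω/(2π) = 76 Hz.
76 Hz mod fs = 16 Hz.
16 Hz ≤ fs/2 = 30 Hz, appears at 16 Hz.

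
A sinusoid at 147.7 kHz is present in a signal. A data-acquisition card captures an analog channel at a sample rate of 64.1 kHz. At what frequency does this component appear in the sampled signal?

19.5 kHz

147.7 kHz mod fs = 19.5 kHz.
19.5 kHz ≤ fs/2 = 32.05 kHz, appears at 19.5 kHz.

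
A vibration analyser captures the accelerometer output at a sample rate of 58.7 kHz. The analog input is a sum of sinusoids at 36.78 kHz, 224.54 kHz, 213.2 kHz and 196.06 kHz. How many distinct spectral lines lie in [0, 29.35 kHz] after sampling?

fs/2 = 29.35 kHz.
36.78 kHz > fs/2 = 29.35 kHz, folds to fs − 36.78 kHz = 21.92 kHz.
224.54 kHz mod fs = 48.44 kHz.
48.44 kHz > fs/2 = 29.35 kHz, folds to fs − 48.44 kHz = 10.26 kHz.
213.2 kHz mod fs = 37.1 kHz.
37.1 kHz > fs/2 = 29.35 kHz, folds to fs − 37.1 kHz = 21.6 kHz.
196.06 kHz mod fs = 19.96 kHz.
19.96 kHz ≤ fs/2 = 29.35 kHz, appears at 19.96 kHz.
Distinct values: {10.26 kHz, 19.96 kHz, 21.6 kHz, 21.92 kHz} → 4.

4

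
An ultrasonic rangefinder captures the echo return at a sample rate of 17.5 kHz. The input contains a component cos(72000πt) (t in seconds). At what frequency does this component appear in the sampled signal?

ω = 72000π rad/s → f = ω/(2π) = 36000 Hz = 36 kHz.
36 kHz mod fs = 1 kHz.
1 kHz ≤ fs/2 = 8.75 kHz, appears at 1 kHz.

1 kHz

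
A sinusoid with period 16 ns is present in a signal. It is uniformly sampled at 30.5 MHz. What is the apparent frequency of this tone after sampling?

T = 16 ns → f = 1/T = 62.5 MHz.
62.5 MHz mod fs = 1.5 MHz.
1.5 MHz ≤ fs/2 = 15.25 MHz, appears at 1.5 MHz.

1.5 MHz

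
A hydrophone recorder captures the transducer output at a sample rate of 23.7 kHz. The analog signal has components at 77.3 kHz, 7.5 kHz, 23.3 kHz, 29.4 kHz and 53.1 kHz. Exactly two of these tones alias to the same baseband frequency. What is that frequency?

fs/2 = 11.85 kHz.
77.3 kHz mod fs = 6.2 kHz.
6.2 kHz ≤ fs/2 = 11.85 kHz, appears at 6.2 kHz.
7.5 kHz ≤ fs/2 = 11.85 kHz, passes unchanged.
23.3 kHz > fs/2 = 11.85 kHz, folds to fs − 23.3 kHz = 0.4 kHz.
29.4 kHz mod fs = 5.7 kHz.
5.7 kHz ≤ fs/2 = 11.85 kHz, appears at 5.7 kHz.
53.1 kHz mod fs = 5.7 kHz.
5.7 kHz ≤ fs/2 = 11.85 kHz, appears at 5.7 kHz.
29.4 kHz and 53.1 kHz both map to 5.7 kHz.

5.7 kHz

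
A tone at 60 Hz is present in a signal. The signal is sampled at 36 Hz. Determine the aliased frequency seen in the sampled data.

60 Hz mod fs = 24 Hz.
24 Hz > fs/2 = 18 Hz, folds to fs − 24 Hz = 12 Hz.

12 Hz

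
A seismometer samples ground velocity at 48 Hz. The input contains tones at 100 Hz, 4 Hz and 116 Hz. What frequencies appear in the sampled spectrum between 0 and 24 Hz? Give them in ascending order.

4 Hz, 20 Hz

fs/2 = 24 Hz.
100 Hz mod fs = 4 Hz.
4 Hz ≤ fs/2 = 24 Hz, appears at 4 Hz.
4 Hz ≤ fs/2 = 24 Hz, passes unchanged.
116 Hz mod fs = 20 Hz.
20 Hz ≤ fs/2 = 24 Hz, appears at 20 Hz.
Distinct values: {4 Hz, 20 Hz}.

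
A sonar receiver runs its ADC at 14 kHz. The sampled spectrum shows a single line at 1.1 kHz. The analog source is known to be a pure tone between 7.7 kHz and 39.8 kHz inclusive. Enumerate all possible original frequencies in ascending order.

12.9 kHz, 15.1 kHz, 26.9 kHz, 29.1 kHz

Frequencies that alias to 1.1 kHz are k·fs ± 1.1 kHz for integer k ≥ 0.
k=0: 1.1 kHz.
k=1: 12.9 kHz, 15.1 kHz.
k=2: 26.9 kHz, 29.1 kHz.
k=3: 40.9 kHz, 43.1 kHz.
Within [7.7 kHz, 39.8 kHz]: 12.9 kHz, 15.1 kHz, 26.9 kHz, 29.1 kHz.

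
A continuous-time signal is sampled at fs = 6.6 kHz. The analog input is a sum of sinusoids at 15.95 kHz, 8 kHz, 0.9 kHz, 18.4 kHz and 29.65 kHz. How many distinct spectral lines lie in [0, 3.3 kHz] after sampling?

4

fs/2 = 3.3 kHz.
15.95 kHz mod fs = 2.75 kHz.
2.75 kHz ≤ fs/2 = 3.3 kHz, appears at 2.75 kHz.
8 kHz mod fs = 1.4 kHz.
1.4 kHz ≤ fs/2 = 3.3 kHz, appears at 1.4 kHz.
0.9 kHz ≤ fs/2 = 3.3 kHz, passes unchanged.
18.4 kHz mod fs = 5.2 kHz.
5.2 kHz > fs/2 = 3.3 kHz, folds to fs − 5.2 kHz = 1.4 kHz.
29.65 kHz mod fs = 3.25 kHz.
3.25 kHz ≤ fs/2 = 3.3 kHz, appears at 3.25 kHz.
Distinct values: {0.9 kHz, 1.4 kHz, 2.75 kHz, 3.25 kHz} → 4.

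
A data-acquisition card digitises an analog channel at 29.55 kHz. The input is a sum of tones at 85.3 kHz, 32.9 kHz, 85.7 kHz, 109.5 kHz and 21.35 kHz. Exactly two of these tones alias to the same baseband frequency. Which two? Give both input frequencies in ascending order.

32.9 kHz, 85.3 kHz

fs/2 = 14.775 kHz.
85.3 kHz mod fs = 26.2 kHz.
26.2 kHz > fs/2 = 14.775 kHz, folds to fs − 26.2 kHz = 3.35 kHz.
32.9 kHz mod fs = 3.35 kHz.
3.35 kHz ≤ fs/2 = 14.775 kHz, appears at 3.35 kHz.
85.7 kHz mod fs = 26.6 kHz.
26.6 kHz > fs/2 = 14.775 kHz, folds to fs − 26.6 kHz = 2.95 kHz.
109.5 kHz mod fs = 20.85 kHz.
20.85 kHz > fs/2 = 14.775 kHz, folds to fs − 20.85 kHz = 8.7 kHz.
21.35 kHz > fs/2 = 14.775 kHz, folds to fs − 21.35 kHz = 8.2 kHz.
32.9 kHz and 85.3 kHz both map to 3.35 kHz.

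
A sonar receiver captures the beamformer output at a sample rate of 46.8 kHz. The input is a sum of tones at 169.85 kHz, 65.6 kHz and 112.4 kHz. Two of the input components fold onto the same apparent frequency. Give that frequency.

18.8 kHz

fs/2 = 23.4 kHz.
169.85 kHz mod fs = 29.45 kHz.
29.45 kHz > fs/2 = 23.4 kHz, folds to fs − 29.45 kHz = 17.35 kHz.
65.6 kHz mod fs = 18.8 kHz.
18.8 kHz ≤ fs/2 = 23.4 kHz, appears at 18.8 kHz.
112.4 kHz mod fs = 18.8 kHz.
18.8 kHz ≤ fs/2 = 23.4 kHz, appears at 18.8 kHz.
65.6 kHz and 112.4 kHz both map to 18.8 kHz.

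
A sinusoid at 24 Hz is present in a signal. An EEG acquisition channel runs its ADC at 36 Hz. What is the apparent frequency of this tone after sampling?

24 Hz > fs/2 = 18 Hz, folds to fs − 24 Hz = 12 Hz.

12 Hz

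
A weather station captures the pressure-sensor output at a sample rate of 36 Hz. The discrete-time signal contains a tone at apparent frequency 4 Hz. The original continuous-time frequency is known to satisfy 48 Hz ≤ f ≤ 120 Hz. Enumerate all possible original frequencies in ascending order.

Frequencies that alias to 4 Hz are k·fs ± 4 Hz for integer k ≥ 0.
k=0: 4 Hz.
k=1: 32 Hz, 40 Hz.
k=2: 68 Hz, 76 Hz.
k=3: 104 Hz, 112 Hz.
k=4: 140 Hz, 148 Hz.
Within [48 Hz, 120 Hz]: 68 Hz, 76 Hz, 104 Hz, 112 Hz.

68 Hz, 76 Hz, 104 Hz, 112 Hz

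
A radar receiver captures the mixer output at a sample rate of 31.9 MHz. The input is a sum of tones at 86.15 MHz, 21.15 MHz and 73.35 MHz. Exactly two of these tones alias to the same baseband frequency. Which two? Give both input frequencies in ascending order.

fs/2 = 15.95 MHz.
86.15 MHz mod fs = 22.35 MHz.
22.35 MHz > fs/2 = 15.95 MHz, folds to fs − 22.35 MHz = 9.55 MHz.
21.15 MHz > fs/2 = 15.95 MHz, folds to fs − 21.15 MHz = 10.75 MHz.
73.35 MHz mod fs = 9.55 MHz.
9.55 MHz ≤ fs/2 = 15.95 MHz, appears at 9.55 MHz.
73.35 MHz and 86.15 MHz both map to 9.55 MHz.

73.35 MHz, 86.15 MHz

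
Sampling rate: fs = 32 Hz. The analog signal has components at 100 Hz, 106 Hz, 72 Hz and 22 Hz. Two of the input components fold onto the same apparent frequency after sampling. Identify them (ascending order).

fs/2 = 16 Hz.
100 Hz mod fs = 4 Hz.
4 Hz ≤ fs/2 = 16 Hz, appears at 4 Hz.
106 Hz mod fs = 10 Hz.
10 Hz ≤ fs/2 = 16 Hz, appears at 10 Hz.
72 Hz mod fs = 8 Hz.
8 Hz ≤ fs/2 = 16 Hz, appears at 8 Hz.
22 Hz > fs/2 = 16 Hz, folds to fs − 22 Hz = 10 Hz.
22 Hz and 106 Hz both map to 10 Hz.

22 Hz, 106 Hz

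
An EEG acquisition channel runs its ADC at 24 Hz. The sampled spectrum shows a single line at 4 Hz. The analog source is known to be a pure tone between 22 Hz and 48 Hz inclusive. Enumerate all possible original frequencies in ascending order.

28 Hz, 44 Hz

Frequencies that alias to 4 Hz are k·fs ± 4 Hz for integer k ≥ 0.
k=0: 4 Hz.
k=1: 20 Hz, 28 Hz.
k=2: 44 Hz, 52 Hz.
k=3: 68 Hz, 76 Hz.
Within [22 Hz, 48 Hz]: 28 Hz, 44 Hz.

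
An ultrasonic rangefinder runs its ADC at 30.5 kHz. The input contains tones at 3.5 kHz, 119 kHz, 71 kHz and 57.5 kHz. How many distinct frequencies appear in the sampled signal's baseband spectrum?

fs/2 = 15.25 kHz.
3.5 kHz ≤ fs/2 = 15.25 kHz, passes unchanged.
119 kHz mod fs = 27.5 kHz.
27.5 kHz > fs/2 = 15.25 kHz, folds to fs − 27.5 kHz = 3 kHz.
71 kHz mod fs = 10 kHz.
10 kHz ≤ fs/2 = 15.25 kHz, appears at 10 kHz.
57.5 kHz mod fs = 27 kHz.
27 kHz > fs/2 = 15.25 kHz, folds to fs − 27 kHz = 3.5 kHz.
Distinct values: {3 kHz, 3.5 kHz, 10 kHz} → 3.

3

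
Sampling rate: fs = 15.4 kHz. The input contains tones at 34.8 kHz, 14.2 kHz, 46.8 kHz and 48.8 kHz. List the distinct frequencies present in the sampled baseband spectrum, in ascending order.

fs/2 = 7.7 kHz.
34.8 kHz mod fs = 4 kHz.
4 kHz ≤ fs/2 = 7.7 kHz, appears at 4 kHz.
14.2 kHz > fs/2 = 7.7 kHz, folds to fs − 14.2 kHz = 1.2 kHz.
46.8 kHz mod fs = 0.6 kHz.
0.6 kHz ≤ fs/2 = 7.7 kHz, appears at 0.6 kHz.
48.8 kHz mod fs = 2.6 kHz.
2.6 kHz ≤ fs/2 = 7.7 kHz, appears at 2.6 kHz.
Distinct values: {0.6 kHz, 1.2 kHz, 2.6 kHz, 4 kHz}.

0.6 kHz, 1.2 kHz, 2.6 kHz, 4 kHz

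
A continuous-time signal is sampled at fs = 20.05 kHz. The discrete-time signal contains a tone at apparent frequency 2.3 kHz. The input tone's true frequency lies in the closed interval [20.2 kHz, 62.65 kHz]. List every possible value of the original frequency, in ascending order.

Frequencies that alias to 2.3 kHz are k·fs ± 2.3 kHz for integer k ≥ 0.
k=0: 2.3 kHz.
k=1: 17.75 kHz, 22.35 kHz.
k=2: 37.8 kHz, 42.4 kHz.
k=3: 57.85 kHz, 62.45 kHz.
k=4: 77.9 kHz, 82.5 kHz.
Within [20.2 kHz, 62.65 kHz]: 22.35 kHz, 37.8 kHz, 42.4 kHz, 57.85 kHz, 62.45 kHz.

22.35 kHz, 37.8 kHz, 42.4 kHz, 57.85 kHz, 62.45 kHz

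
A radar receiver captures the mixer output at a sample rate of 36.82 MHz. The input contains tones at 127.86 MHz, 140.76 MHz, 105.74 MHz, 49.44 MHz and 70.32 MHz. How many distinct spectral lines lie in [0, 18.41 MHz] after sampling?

5

fs/2 = 18.41 MHz.
127.86 MHz mod fs = 17.4 MHz.
17.4 MHz ≤ fs/2 = 18.41 MHz, appears at 17.4 MHz.
140.76 MHz mod fs = 30.3 MHz.
30.3 MHz > fs/2 = 18.41 MHz, folds to fs − 30.3 MHz = 6.52 MHz.
105.74 MHz mod fs = 32.1 MHz.
32.1 MHz > fs/2 = 18.41 MHz, folds to fs − 32.1 MHz = 4.72 MHz.
49.44 MHz mod fs = 12.62 MHz.
12.62 MHz ≤ fs/2 = 18.41 MHz, appears at 12.62 MHz.
70.32 MHz mod fs = 33.5 MHz.
33.5 MHz > fs/2 = 18.41 MHz, folds to fs − 33.5 MHz = 3.32 MHz.
Distinct values: {3.32 MHz, 4.72 MHz, 6.52 MHz, 12.62 MHz, 17.4 MHz} → 5.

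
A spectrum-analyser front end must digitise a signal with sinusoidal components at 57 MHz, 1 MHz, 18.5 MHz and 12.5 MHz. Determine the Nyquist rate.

114 MHz

Highest-frequency component: 57 MHz.
Nyquist rate = 2 × 57 MHz = 114 MHz.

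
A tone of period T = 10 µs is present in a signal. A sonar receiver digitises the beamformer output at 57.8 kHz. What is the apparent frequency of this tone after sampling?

15.6 kHz

T = 10 µs → f = 1/T = 100 kHz.
100 kHz mod fs = 42.2 kHz.
42.2 kHz > fs/2 = 28.9 kHz, folds to fs − 42.2 kHz = 15.6 kHz.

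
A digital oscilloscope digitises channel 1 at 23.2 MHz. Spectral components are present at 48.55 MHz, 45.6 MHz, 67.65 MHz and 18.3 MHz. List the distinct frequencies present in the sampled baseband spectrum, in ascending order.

0.8 MHz, 1.95 MHz, 2.15 MHz, 4.9 MHz

fs/2 = 11.6 MHz.
48.55 MHz mod fs = 2.15 MHz.
2.15 MHz ≤ fs/2 = 11.6 MHz, appears at 2.15 MHz.
45.6 MHz mod fs = 22.4 MHz.
22.4 MHz > fs/2 = 11.6 MHz, folds to fs − 22.4 MHz = 0.8 MHz.
67.65 MHz mod fs = 21.25 MHz.
21.25 MHz > fs/2 = 11.6 MHz, folds to fs − 21.25 MHz = 1.95 MHz.
18.3 MHz > fs/2 = 11.6 MHz, folds to fs − 18.3 MHz = 4.9 MHz.
Distinct values: {0.8 MHz, 1.95 MHz, 2.15 MHz, 4.9 MHz}.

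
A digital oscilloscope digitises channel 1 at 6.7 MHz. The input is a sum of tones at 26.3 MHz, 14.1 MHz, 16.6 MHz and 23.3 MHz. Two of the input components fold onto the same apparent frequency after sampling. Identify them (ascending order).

16.6 MHz, 23.3 MHz

fs/2 = 3.35 MHz.
26.3 MHz mod fs = 6.2 MHz.
6.2 MHz > fs/2 = 3.35 MHz, folds to fs − 6.2 MHz = 0.5 MHz.
14.1 MHz mod fs = 0.7 MHz.
0.7 MHz ≤ fs/2 = 3.35 MHz, appears at 0.7 MHz.
16.6 MHz mod fs = 3.2 MHz.
3.2 MHz ≤ fs/2 = 3.35 MHz, appears at 3.2 MHz.
23.3 MHz mod fs = 3.2 MHz.
3.2 MHz ≤ fs/2 = 3.35 MHz, appears at 3.2 MHz.
16.6 MHz and 23.3 MHz both map to 3.2 MHz.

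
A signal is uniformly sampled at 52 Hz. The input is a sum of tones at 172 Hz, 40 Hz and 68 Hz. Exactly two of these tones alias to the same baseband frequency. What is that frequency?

16 Hz

fs/2 = 26 Hz.
172 Hz mod fs = 16 Hz.
16 Hz ≤ fs/2 = 26 Hz, appears at 16 Hz.
40 Hz > fs/2 = 26 Hz, folds to fs − 40 Hz = 12 Hz.
68 Hz mod fs = 16 Hz.
16 Hz ≤ fs/2 = 26 Hz, appears at 16 Hz.
68 Hz and 172 Hz both map to 16 Hz.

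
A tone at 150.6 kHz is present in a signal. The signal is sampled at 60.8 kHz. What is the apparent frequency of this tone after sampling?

29 kHz

150.6 kHz mod fs = 29 kHz.
29 kHz ≤ fs/2 = 30.4 kHz, appears at 29 kHz.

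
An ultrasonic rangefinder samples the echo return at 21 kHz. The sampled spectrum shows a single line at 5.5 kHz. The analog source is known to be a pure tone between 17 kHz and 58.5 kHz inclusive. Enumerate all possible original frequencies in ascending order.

Frequencies that alias to 5.5 kHz are k·fs ± 5.5 kHz for integer k ≥ 0.
k=0: 5.5 kHz.
k=1: 15.5 kHz, 26.5 kHz.
k=2: 36.5 kHz, 47.5 kHz.
k=3: 57.5 kHz, 68.5 kHz.
k=4: 78.5 kHz, 89.5 kHz.
Within [17 kHz, 58.5 kHz]: 26.5 kHz, 36.5 kHz, 47.5 kHz, 57.5 kHz.

26.5 kHz, 36.5 kHz, 47.5 kHz, 57.5 kHz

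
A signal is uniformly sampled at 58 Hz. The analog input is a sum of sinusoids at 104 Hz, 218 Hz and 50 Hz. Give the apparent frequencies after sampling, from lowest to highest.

8 Hz, 12 Hz, 14 Hz

fs/2 = 29 Hz.
104 Hz mod fs = 46 Hz.
46 Hz > fs/2 = 29 Hz, folds to fs − 46 Hz = 12 Hz.
218 Hz mod fs = 44 Hz.
44 Hz > fs/2 = 29 Hz, folds to fs − 44 Hz = 14 Hz.
50 Hz > fs/2 = 29 Hz, folds to fs − 50 Hz = 8 Hz.
Distinct values: {8 Hz, 12 Hz, 14 Hz}.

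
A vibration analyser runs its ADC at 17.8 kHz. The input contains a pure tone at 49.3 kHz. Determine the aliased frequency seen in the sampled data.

4.1 kHz

49.3 kHz mod fs = 13.7 kHz.
13.7 kHz > fs/2 = 8.9 kHz, folds to fs − 13.7 kHz = 4.1 kHz.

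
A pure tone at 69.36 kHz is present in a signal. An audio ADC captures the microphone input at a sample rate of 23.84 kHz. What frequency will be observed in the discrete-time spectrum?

2.16 kHz

69.36 kHz mod fs = 21.68 kHz.
21.68 kHz > fs/2 = 11.92 kHz, folds to fs − 21.68 kHz = 2.16 kHz.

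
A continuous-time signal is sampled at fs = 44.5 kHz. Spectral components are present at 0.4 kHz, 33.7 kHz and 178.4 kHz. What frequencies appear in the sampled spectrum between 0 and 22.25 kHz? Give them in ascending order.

fs/2 = 22.25 kHz.
0.4 kHz ≤ fs/2 = 22.25 kHz, passes unchanged.
33.7 kHz > fs/2 = 22.25 kHz, folds to fs − 33.7 kHz = 10.8 kHz.
178.4 kHz mod fs = 0.4 kHz.
0.4 kHz ≤ fs/2 = 22.25 kHz, appears at 0.4 kHz.
Distinct values: {0.4 kHz, 10.8 kHz}.

0.4 kHz, 10.8 kHz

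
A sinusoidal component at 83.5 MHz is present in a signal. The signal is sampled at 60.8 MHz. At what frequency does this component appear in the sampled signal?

83.5 MHz mod fs = 22.7 MHz.
22.7 MHz ≤ fs/2 = 30.4 MHz, appears at 22.7 MHz.

22.7 MHz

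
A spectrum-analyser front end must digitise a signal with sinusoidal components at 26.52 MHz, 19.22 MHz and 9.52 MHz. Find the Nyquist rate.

53.04 MHz

Highest-frequency component: 26.52 MHz.
Nyquist rate = 2 × 26.52 MHz = 53.04 MHz.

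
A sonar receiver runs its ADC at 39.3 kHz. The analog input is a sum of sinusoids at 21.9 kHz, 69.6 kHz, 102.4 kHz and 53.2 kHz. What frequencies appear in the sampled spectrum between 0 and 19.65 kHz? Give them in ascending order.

9 kHz, 13.9 kHz, 15.5 kHz, 17.4 kHz

fs/2 = 19.65 kHz.
21.9 kHz > fs/2 = 19.65 kHz, folds to fs − 21.9 kHz = 17.4 kHz.
69.6 kHz mod fs = 30.3 kHz.
30.3 kHz > fs/2 = 19.65 kHz, folds to fs − 30.3 kHz = 9 kHz.
102.4 kHz mod fs = 23.8 kHz.
23.8 kHz > fs/2 = 19.65 kHz, folds to fs − 23.8 kHz = 15.5 kHz.
53.2 kHz mod fs = 13.9 kHz.
13.9 kHz ≤ fs/2 = 19.65 kHz, appears at 13.9 kHz.
Distinct values: {9 kHz, 13.9 kHz, 15.5 kHz, 17.4 kHz}.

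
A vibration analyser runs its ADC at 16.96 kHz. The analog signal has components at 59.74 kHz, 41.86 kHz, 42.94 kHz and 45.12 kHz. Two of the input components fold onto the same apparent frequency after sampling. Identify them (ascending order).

41.86 kHz, 42.94 kHz

fs/2 = 8.48 kHz.
59.74 kHz mod fs = 8.86 kHz.
8.86 kHz > fs/2 = 8.48 kHz, folds to fs − 8.86 kHz = 8.1 kHz.
41.86 kHz mod fs = 7.94 kHz.
7.94 kHz ≤ fs/2 = 8.48 kHz, appears at 7.94 kHz.
42.94 kHz mod fs = 9.02 kHz.
9.02 kHz > fs/2 = 8.48 kHz, folds to fs − 9.02 kHz = 7.94 kHz.
45.12 kHz mod fs = 11.2 kHz.
11.2 kHz > fs/2 = 8.48 kHz, folds to fs − 11.2 kHz = 5.76 kHz.
41.86 kHz and 42.94 kHz both map to 7.94 kHz.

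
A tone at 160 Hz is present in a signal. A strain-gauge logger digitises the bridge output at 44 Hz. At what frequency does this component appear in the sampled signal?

160 Hz mod fs = 28 Hz.
28 Hz > fs/2 = 22 Hz, folds to fs − 28 Hz = 16 Hz.

16 Hz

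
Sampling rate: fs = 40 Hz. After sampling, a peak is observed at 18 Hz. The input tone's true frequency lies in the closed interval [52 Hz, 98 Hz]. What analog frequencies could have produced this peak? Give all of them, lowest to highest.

Frequencies that alias to 18 Hz are k·fs ± 18 Hz for integer k ≥ 0.
k=0: 18 Hz.
k=1: 22 Hz, 58 Hz.
k=2: 62 Hz, 98 Hz.
k=3: 102 Hz, 138 Hz.
Within [52 Hz, 98 Hz]: 58 Hz, 62 Hz, 98 Hz.

58 Hz, 62 Hz, 98 Hz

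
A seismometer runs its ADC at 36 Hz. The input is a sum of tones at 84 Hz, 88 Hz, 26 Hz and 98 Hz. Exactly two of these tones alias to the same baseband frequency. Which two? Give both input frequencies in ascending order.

fs/2 = 18 Hz.
84 Hz mod fs = 12 Hz.
12 Hz ≤ fs/2 = 18 Hz, appears at 12 Hz.
88 Hz mod fs = 16 Hz.
16 Hz ≤ fs/2 = 18 Hz, appears at 16 Hz.
26 Hz > fs/2 = 18 Hz, folds to fs − 26 Hz = 10 Hz.
98 Hz mod fs = 26 Hz.
26 Hz > fs/2 = 18 Hz, folds to fs − 26 Hz = 10 Hz.
26 Hz and 98 Hz both map to 10 Hz.

26 Hz, 98 Hz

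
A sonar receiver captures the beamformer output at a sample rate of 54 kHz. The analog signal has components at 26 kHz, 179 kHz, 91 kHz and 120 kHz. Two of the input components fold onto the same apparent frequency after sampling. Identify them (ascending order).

fs/2 = 27 kHz.
26 kHz ≤ fs/2 = 27 kHz, passes unchanged.
179 kHz mod fs = 17 kHz.
17 kHz ≤ fs/2 = 27 kHz, appears at 17 kHz.
91 kHz mod fs = 37 kHz.
37 kHz > fs/2 = 27 kHz, folds to fs − 37 kHz = 17 kHz.
120 kHz mod fs = 12 kHz.
12 kHz ≤ fs/2 = 27 kHz, appears at 12 kHz.
91 kHz and 179 kHz both map to 17 kHz.

91 kHz, 179 kHz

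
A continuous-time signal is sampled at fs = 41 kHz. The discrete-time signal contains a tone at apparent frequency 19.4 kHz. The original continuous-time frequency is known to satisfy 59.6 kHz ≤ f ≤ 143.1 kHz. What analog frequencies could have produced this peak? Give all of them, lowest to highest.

Frequencies that alias to 19.4 kHz are k·fs ± 19.4 kHz for integer k ≥ 0.
k=0: 19.4 kHz.
k=1: 21.6 kHz, 60.4 kHz.
k=2: 62.6 kHz, 101.4 kHz.
k=3: 103.6 kHz, 142.4 kHz.
k=4: 144.6 kHz, 183.4 kHz.
Within [59.6 kHz, 143.1 kHz]: 60.4 kHz, 62.6 kHz, 101.4 kHz, 103.6 kHz, 142.4 kHz.

60.4 kHz, 62.6 kHz, 101.4 kHz, 103.6 kHz, 142.4 kHz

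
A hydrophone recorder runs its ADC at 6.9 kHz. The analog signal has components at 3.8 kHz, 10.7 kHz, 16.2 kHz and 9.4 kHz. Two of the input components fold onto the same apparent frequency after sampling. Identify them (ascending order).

3.8 kHz, 10.7 kHz

fs/2 = 3.45 kHz.
3.8 kHz > fs/2 = 3.45 kHz, folds to fs − 3.8 kHz = 3.1 kHz.
10.7 kHz mod fs = 3.8 kHz.
3.8 kHz > fs/2 = 3.45 kHz, folds to fs − 3.8 kHz = 3.1 kHz.
16.2 kHz mod fs = 2.4 kHz.
2.4 kHz ≤ fs/2 = 3.45 kHz, appears at 2.4 kHz.
9.4 kHz mod fs = 2.5 kHz.
2.5 kHz ≤ fs/2 = 3.45 kHz, appears at 2.5 kHz.
3.8 kHz and 10.7 kHz both map to 3.1 kHz.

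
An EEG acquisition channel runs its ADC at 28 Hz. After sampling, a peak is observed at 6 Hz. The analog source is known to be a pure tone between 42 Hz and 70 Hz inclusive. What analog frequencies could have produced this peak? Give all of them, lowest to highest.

50 Hz, 62 Hz

Frequencies that alias to 6 Hz are k·fs ± 6 Hz for integer k ≥ 0.
k=0: 6 Hz.
k=1: 22 Hz, 34 Hz.
k=2: 50 Hz, 62 Hz.
k=3: 78 Hz, 90 Hz.
Within [42 Hz, 70 Hz]: 50 Hz, 62 Hz.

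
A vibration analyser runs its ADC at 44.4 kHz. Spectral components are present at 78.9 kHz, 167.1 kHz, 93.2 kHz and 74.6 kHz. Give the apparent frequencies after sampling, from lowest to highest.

fs/2 = 22.2 kHz.
78.9 kHz mod fs = 34.5 kHz.
34.5 kHz > fs/2 = 22.2 kHz, folds to fs − 34.5 kHz = 9.9 kHz.
167.1 kHz mod fs = 33.9 kHz.
33.9 kHz > fs/2 = 22.2 kHz, folds to fs − 33.9 kHz = 10.5 kHz.
93.2 kHz mod fs = 4.4 kHz.
4.4 kHz ≤ fs/2 = 22.2 kHz, appears at 4.4 kHz.
74.6 kHz mod fs = 30.2 kHz.
30.2 kHz > fs/2 = 22.2 kHz, folds to fs − 30.2 kHz = 14.2 kHz.
Distinct values: {4.4 kHz, 9.9 kHz, 10.5 kHz, 14.2 kHz}.

4.4 kHz, 9.9 kHz, 10.5 kHz, 14.2 kHz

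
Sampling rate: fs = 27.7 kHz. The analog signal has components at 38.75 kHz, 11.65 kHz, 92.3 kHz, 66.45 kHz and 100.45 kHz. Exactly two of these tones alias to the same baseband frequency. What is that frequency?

11.05 kHz

fs/2 = 13.85 kHz.
38.75 kHz mod fs = 11.05 kHz.
11.05 kHz ≤ fs/2 = 13.85 kHz, appears at 11.05 kHz.
11.65 kHz ≤ fs/2 = 13.85 kHz, passes unchanged.
92.3 kHz mod fs = 9.2 kHz.
9.2 kHz ≤ fs/2 = 13.85 kHz, appears at 9.2 kHz.
66.45 kHz mod fs = 11.05 kHz.
11.05 kHz ≤ fs/2 = 13.85 kHz, appears at 11.05 kHz.
100.45 kHz mod fs = 17.35 kHz.
17.35 kHz > fs/2 = 13.85 kHz, folds to fs − 17.35 kHz = 10.35 kHz.
38.75 kHz and 66.45 kHz both map to 11.05 kHz.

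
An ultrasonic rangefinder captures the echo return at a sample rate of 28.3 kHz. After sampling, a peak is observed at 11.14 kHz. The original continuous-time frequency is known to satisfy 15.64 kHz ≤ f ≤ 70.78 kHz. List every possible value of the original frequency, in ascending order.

Frequencies that alias to 11.14 kHz are k·fs ± 11.14 kHz for integer k ≥ 0.
k=0: 11.14 kHz.
k=1: 17.16 kHz, 39.44 kHz.
k=2: 45.46 kHz, 67.74 kHz.
k=3: 73.76 kHz, 96.04 kHz.
Within [15.64 kHz, 70.78 kHz]: 17.16 kHz, 39.44 kHz, 45.46 kHz, 67.74 kHz.

17.16 kHz, 39.44 kHz, 45.46 kHz, 67.74 kHz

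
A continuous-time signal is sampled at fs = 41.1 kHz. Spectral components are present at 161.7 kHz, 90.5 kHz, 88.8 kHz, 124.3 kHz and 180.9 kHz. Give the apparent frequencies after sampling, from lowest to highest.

fs/2 = 20.55 kHz.
161.7 kHz mod fs = 38.4 kHz.
38.4 kHz > fs/2 = 20.55 kHz, folds to fs − 38.4 kHz = 2.7 kHz.
90.5 kHz mod fs = 8.3 kHz.
8.3 kHz ≤ fs/2 = 20.55 kHz, appears at 8.3 kHz.
88.8 kHz mod fs = 6.6 kHz.
6.6 kHz ≤ fs/2 = 20.55 kHz, appears at 6.6 kHz.
124.3 kHz mod fs = 1 kHz.
1 kHz ≤ fs/2 = 20.55 kHz, appears at 1 kHz.
180.9 kHz mod fs = 16.5 kHz.
16.5 kHz ≤ fs/2 = 20.55 kHz, appears at 16.5 kHz.
Distinct values: {1 kHz, 2.7 kHz, 6.6 kHz, 8.3 kHz, 16.5 kHz}.

1 kHz, 2.7 kHz, 6.6 kHz, 8.3 kHz, 16.5 kHz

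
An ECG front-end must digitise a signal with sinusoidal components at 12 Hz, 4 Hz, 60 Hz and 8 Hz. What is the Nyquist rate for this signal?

Highest-frequency component: 60 Hz.
Nyquist rate = 2 × 60 Hz = 120 Hz.

120 Hz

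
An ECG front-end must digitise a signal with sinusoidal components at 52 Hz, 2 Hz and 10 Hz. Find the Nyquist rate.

104 Hz

Highest-frequency component: 52 Hz.
Nyquist rate = 2 × 52 Hz = 104 Hz.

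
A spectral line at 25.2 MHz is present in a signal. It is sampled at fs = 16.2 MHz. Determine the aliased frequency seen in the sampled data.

25.2 MHz mod fs = 9 MHz.
9 MHz > fs/2 = 8.1 MHz, folds to fs − 9 MHz = 7.2 MHz.

7.2 MHz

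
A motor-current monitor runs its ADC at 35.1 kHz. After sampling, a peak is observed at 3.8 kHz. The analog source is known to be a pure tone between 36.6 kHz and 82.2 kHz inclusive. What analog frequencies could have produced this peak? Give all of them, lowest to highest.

38.9 kHz, 66.4 kHz, 74 kHz

Frequencies that alias to 3.8 kHz are k·fs ± 3.8 kHz for integer k ≥ 0.
k=0: 3.8 kHz.
k=1: 31.3 kHz, 38.9 kHz.
k=2: 66.4 kHz, 74 kHz.
k=3: 101.5 kHz, 109.1 kHz.
Within [36.6 kHz, 82.2 kHz]: 38.9 kHz, 66.4 kHz, 74 kHz.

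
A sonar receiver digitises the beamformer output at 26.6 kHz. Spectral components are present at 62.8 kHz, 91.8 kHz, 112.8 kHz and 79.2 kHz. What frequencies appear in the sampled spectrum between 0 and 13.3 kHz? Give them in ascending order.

fs/2 = 13.3 kHz.
62.8 kHz mod fs = 9.6 kHz.
9.6 kHz ≤ fs/2 = 13.3 kHz, appears at 9.6 kHz.
91.8 kHz mod fs = 12 kHz.
12 kHz ≤ fs/2 = 13.3 kHz, appears at 12 kHz.
112.8 kHz mod fs = 6.4 kHz.
6.4 kHz ≤ fs/2 = 13.3 kHz, appears at 6.4 kHz.
79.2 kHz mod fs = 26 kHz.
26 kHz > fs/2 = 13.3 kHz, folds to fs − 26 kHz = 0.6 kHz.
Distinct values: {0.6 kHz, 6.4 kHz, 9.6 kHz, 12 kHz}.

0.6 kHz, 6.4 kHz, 9.6 kHz, 12 kHz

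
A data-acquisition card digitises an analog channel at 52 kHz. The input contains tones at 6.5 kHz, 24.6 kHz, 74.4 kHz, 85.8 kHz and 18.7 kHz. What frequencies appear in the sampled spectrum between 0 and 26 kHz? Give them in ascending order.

fs/2 = 26 kHz.
6.5 kHz ≤ fs/2 = 26 kHz, passes unchanged.
24.6 kHz ≤ fs/2 = 26 kHz, passes unchanged.
74.4 kHz mod fs = 22.4 kHz.
22.4 kHz ≤ fs/2 = 26 kHz, appears at 22.4 kHz.
85.8 kHz mod fs = 33.8 kHz.
33.8 kHz > fs/2 = 26 kHz, folds to fs − 33.8 kHz = 18.2 kHz.
18.7 kHz ≤ fs/2 = 26 kHz, passes unchanged.
Distinct values: {6.5 kHz, 18.2 kHz, 18.7 kHz, 22.4 kHz, 24.6 kHz}.

6.5 kHz, 18.2 kHz, 18.7 kHz, 22.4 kHz, 24.6 kHz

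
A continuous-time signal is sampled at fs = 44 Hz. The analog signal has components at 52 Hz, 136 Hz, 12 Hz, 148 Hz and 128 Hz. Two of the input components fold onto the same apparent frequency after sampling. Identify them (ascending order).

128 Hz, 136 Hz

fs/2 = 22 Hz.
52 Hz mod fs = 8 Hz.
8 Hz ≤ fs/2 = 22 Hz, appears at 8 Hz.
136 Hz mod fs = 4 Hz.
4 Hz ≤ fs/2 = 22 Hz, appears at 4 Hz.
12 Hz ≤ fs/2 = 22 Hz, passes unchanged.
148 Hz mod fs = 16 Hz.
16 Hz ≤ fs/2 = 22 Hz, appears at 16 Hz.
128 Hz mod fs = 40 Hz.
40 Hz > fs/2 = 22 Hz, folds to fs − 40 Hz = 4 Hz.
128 Hz and 136 Hz both map to 4 Hz.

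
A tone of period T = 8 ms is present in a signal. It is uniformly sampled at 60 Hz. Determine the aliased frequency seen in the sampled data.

5 Hz

T = 8 ms → f = 1/T = 125 Hz.
125 Hz mod fs = 5 Hz.
5 Hz ≤ fs/2 = 30 Hz, appears at 5 Hz.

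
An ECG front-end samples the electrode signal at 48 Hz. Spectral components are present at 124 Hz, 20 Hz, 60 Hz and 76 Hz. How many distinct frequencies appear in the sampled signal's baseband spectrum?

2

fs/2 = 24 Hz.
124 Hz mod fs = 28 Hz.
28 Hz > fs/2 = 24 Hz, folds to fs − 28 Hz = 20 Hz.
20 Hz ≤ fs/2 = 24 Hz, passes unchanged.
60 Hz mod fs = 12 Hz.
12 Hz ≤ fs/2 = 24 Hz, appears at 12 Hz.
76 Hz mod fs = 28 Hz.
28 Hz > fs/2 = 24 Hz, folds to fs − 28 Hz = 20 Hz.
Distinct values: {12 Hz, 20 Hz} → 2.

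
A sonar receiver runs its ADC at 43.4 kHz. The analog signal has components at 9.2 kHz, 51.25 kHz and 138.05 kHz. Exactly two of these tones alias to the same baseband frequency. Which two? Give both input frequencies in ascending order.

51.25 kHz, 138.05 kHz

fs/2 = 21.7 kHz.
9.2 kHz ≤ fs/2 = 21.7 kHz, passes unchanged.
51.25 kHz mod fs = 7.85 kHz.
7.85 kHz ≤ fs/2 = 21.7 kHz, appears at 7.85 kHz.
138.05 kHz mod fs = 7.85 kHz.
7.85 kHz ≤ fs/2 = 21.7 kHz, appears at 7.85 kHz.
51.25 kHz and 138.05 kHz both map to 7.85 kHz.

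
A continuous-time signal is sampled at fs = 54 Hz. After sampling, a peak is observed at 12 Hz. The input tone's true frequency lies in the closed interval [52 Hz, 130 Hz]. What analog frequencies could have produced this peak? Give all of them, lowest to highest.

Frequencies that alias to 12 Hz are k·fs ± 12 Hz for integer k ≥ 0.
k=0: 12 Hz.
k=1: 42 Hz, 66 Hz.
k=2: 96 Hz, 120 Hz.
k=3: 150 Hz, 174 Hz.
Within [52 Hz, 130 Hz]: 66 Hz, 96 Hz, 120 Hz.

66 Hz, 96 Hz, 120 Hz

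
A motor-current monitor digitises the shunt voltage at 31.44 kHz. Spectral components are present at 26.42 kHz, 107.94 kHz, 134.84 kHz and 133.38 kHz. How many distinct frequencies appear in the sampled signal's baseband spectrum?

fs/2 = 15.72 kHz.
26.42 kHz > fs/2 = 15.72 kHz, folds to fs − 26.42 kHz = 5.02 kHz.
107.94 kHz mod fs = 13.62 kHz.
13.62 kHz ≤ fs/2 = 15.72 kHz, appears at 13.62 kHz.
134.84 kHz mod fs = 9.08 kHz.
9.08 kHz ≤ fs/2 = 15.72 kHz, appears at 9.08 kHz.
133.38 kHz mod fs = 7.62 kHz.
7.62 kHz ≤ fs/2 = 15.72 kHz, appears at 7.62 kHz.
Distinct values: {5.02 kHz, 7.62 kHz, 9.08 kHz, 13.62 kHz} → 4.

4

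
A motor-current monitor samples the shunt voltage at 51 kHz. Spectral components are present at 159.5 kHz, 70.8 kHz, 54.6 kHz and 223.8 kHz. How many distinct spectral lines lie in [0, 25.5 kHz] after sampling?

3

fs/2 = 25.5 kHz.
159.5 kHz mod fs = 6.5 kHz.
6.5 kHz ≤ fs/2 = 25.5 kHz, appears at 6.5 kHz.
70.8 kHz mod fs = 19.8 kHz.
19.8 kHz ≤ fs/2 = 25.5 kHz, appears at 19.8 kHz.
54.6 kHz mod fs = 3.6 kHz.
3.6 kHz ≤ fs/2 = 25.5 kHz, appears at 3.6 kHz.
223.8 kHz mod fs = 19.8 kHz.
19.8 kHz ≤ fs/2 = 25.5 kHz, appears at 19.8 kHz.
Distinct values: {3.6 kHz, 6.5 kHz, 19.8 kHz} → 3.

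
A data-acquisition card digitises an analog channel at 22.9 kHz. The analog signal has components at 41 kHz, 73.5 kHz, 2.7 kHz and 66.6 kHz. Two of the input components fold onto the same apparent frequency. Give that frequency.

4.8 kHz

fs/2 = 11.45 kHz.
41 kHz mod fs = 18.1 kHz.
18.1 kHz > fs/2 = 11.45 kHz, folds to fs − 18.1 kHz = 4.8 kHz.
73.5 kHz mod fs = 4.8 kHz.
4.8 kHz ≤ fs/2 = 11.45 kHz, appears at 4.8 kHz.
2.7 kHz ≤ fs/2 = 11.45 kHz, passes unchanged.
66.6 kHz mod fs = 20.8 kHz.
20.8 kHz > fs/2 = 11.45 kHz, folds to fs − 20.8 kHz = 2.1 kHz.
41 kHz and 73.5 kHz both map to 4.8 kHz.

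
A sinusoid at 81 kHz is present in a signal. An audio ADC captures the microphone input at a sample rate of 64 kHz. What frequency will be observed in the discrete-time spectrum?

17 kHz

81 kHz mod fs = 17 kHz.
17 kHz ≤ fs/2 = 32 kHz, appears at 17 kHz.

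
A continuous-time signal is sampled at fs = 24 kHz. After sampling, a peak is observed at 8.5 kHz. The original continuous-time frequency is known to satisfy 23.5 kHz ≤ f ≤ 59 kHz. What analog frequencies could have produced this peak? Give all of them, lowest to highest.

32.5 kHz, 39.5 kHz, 56.5 kHz

Frequencies that alias to 8.5 kHz are k·fs ± 8.5 kHz for integer k ≥ 0.
k=0: 8.5 kHz.
k=1: 15.5 kHz, 32.5 kHz.
k=2: 39.5 kHz, 56.5 kHz.
k=3: 63.5 kHz, 80.5 kHz.
Within [23.5 kHz, 59 kHz]: 32.5 kHz, 39.5 kHz, 56.5 kHz.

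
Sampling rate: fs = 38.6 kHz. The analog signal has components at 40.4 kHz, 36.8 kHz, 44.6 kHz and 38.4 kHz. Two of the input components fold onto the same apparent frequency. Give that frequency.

fs/2 = 19.3 kHz.
40.4 kHz mod fs = 1.8 kHz.
1.8 kHz ≤ fs/2 = 19.3 kHz, appears at 1.8 kHz.
36.8 kHz > fs/2 = 19.3 kHz, folds to fs − 36.8 kHz = 1.8 kHz.
44.6 kHz mod fs = 6 kHz.
6 kHz ≤ fs/2 = 19.3 kHz, appears at 6 kHz.
38.4 kHz > fs/2 = 19.3 kHz, folds to fs − 38.4 kHz = 0.2 kHz.
36.8 kHz and 40.4 kHz both map to 1.8 kHz.

1.8 kHz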